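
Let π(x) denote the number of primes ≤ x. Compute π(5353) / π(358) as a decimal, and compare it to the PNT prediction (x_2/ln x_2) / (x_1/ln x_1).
π(5353)/π(358) = 708/71 ≈ 9.9718;  PNT prediction ≈ 10.2416.

π(358) = 71 and π(5353) = 708, so π(5353)/π(358) ≈ 9.9718. The PNT-predicted ratio is (5353/ln(5353)) / (358/ln(358)) ≈ 10.2416. The two agree to within a few percent, as expected.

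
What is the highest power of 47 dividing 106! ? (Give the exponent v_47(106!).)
v_47(106!) = 2

Legendre's formula: v_p(n!) = Σ_{k ≥ 1} ⌊n / p^k⌋. For p = 47, n = 106, the terms are:
  ⌊106/47^1⌋ = ⌊106/47⌋ = 2
(the next term ⌊106/47^2⌋ = 0, terminating the sum). Summing: v_47(106!) = 2 = 2.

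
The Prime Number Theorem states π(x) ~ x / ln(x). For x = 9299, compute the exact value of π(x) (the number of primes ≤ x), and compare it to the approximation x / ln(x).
π(9299) = 1151;  x/ln(x) ≈ 1017.66;  relative error ≈ 11.59%.

Directly count primes up to 9299: π(9299) = 1151. The PNT approximation gives 9299/ln(9299) ≈ 9299/9.13766 ≈ 1017.66. Relative error (π(x) − x/ln(x)) / π(x) ≈ 11.59%; the approximation is known to undercount slightly (Li(x) is a better estimate).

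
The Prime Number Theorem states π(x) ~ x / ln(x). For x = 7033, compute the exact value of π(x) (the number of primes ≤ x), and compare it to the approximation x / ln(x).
π(7033) = 904;  x/ln(x) ≈ 793.94;  relative error ≈ 12.17%.

Directly count primes up to 7033: π(7033) = 904. The PNT approximation gives 7033/ln(7033) ≈ 7033/8.85837 ≈ 793.94. Relative error (π(x) − x/ln(x)) / π(x) ≈ 12.17%; the approximation is known to undercount slightly (Li(x) is a better estimate).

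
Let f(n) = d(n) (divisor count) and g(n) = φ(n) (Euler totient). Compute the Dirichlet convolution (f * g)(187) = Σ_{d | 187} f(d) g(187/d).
(d * φ)(187) = 216

Divisors of 187: [1, 11, 17, 187]. For each d | 187:
  d = 1: d(1) · φ(187/1) = 1 · 160 = 160
  d = 11: d(11) · φ(187/11) = 2 · 16 = 32
  d = 17: d(17) · φ(187/17) = 2 · 10 = 20
  d = 187: d(187) · φ(187/187) = 4 · 1 = 4
Summing: (d * φ)(187) = 160 + 32 + 20 + 4 = 216.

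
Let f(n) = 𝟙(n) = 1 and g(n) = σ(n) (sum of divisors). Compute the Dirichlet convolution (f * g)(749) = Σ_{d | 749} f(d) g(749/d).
(𝟙 * σ)(749) = 981

Divisors of 749: [1, 7, 107, 749]. For each d | 749:
  d = 1: 𝟙(1) · σ(749/1) = 1 · 864 = 864
  d = 7: 𝟙(7) · σ(749/7) = 1 · 108 = 108
  d = 107: 𝟙(107) · σ(749/107) = 1 · 8 = 8
  d = 749: 𝟙(749) · σ(749/749) = 1 · 1 = 1
Summing: (𝟙 * σ)(749) = 864 + 108 + 8 + 1 = 981.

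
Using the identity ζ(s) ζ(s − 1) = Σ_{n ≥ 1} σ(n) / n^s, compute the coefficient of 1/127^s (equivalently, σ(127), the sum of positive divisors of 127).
σ(127) = 128

In the product (Σ m^0/m^s)(Σ k / k^s) = Σ (Σ_{d | n} d) / n^s, the coefficient of 1/n^s is σ(n) = Σ_{d | n} d. For n = 127, divisors are [1, 127]; summing: σ(127) = 128.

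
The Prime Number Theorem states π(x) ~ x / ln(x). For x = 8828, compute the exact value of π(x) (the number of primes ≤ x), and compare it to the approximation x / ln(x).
π(8828) = 1099;  x/ln(x) ≈ 971.64;  relative error ≈ 11.59%.

Directly count primes up to 8828: π(8828) = 1099. The PNT approximation gives 8828/ln(8828) ≈ 8828/9.08568 ≈ 971.64. Relative error (π(x) − x/ln(x)) / π(x) ≈ 11.59%; the approximation is known to undercount slightly (Li(x) is a better estimate).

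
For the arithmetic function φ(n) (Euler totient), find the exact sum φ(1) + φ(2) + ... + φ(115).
Σ_{n ≤ 115} φ(n) = 4072

Compute φ(n) for each 1 ≤ n ≤ 115: φ(1) = 1, φ(2) = 1, φ(3) = 2, φ(4) = 2, φ(5) = 4, φ(6) = 2, φ(7) = 6, φ(8) = 4, φ(9) = 6, φ(10) = 4, φ(11) = 10, φ(12) = 4, φ(13) = 12, φ(14) = 6, φ(15) = 8, φ(16) = 8, φ(17) = 16, φ(18) = 6, φ(19) = 18, φ(20) = 8, φ(21) = 12, φ(22) = 10, φ(23) = 22, φ(24) = 8, φ(25) = 20, φ(26) = 12, φ(27) = 18, φ(28) = 12, φ(29) = 28, φ(30) = 8, φ(31) = 30, φ(32) = 16, φ(33) = 20, φ(34) = 16, φ(35) = 24, φ(36) = 12, φ(37) = 36, φ(38) = 18, φ(39) = 24, φ(40) = 16, φ(41) = 40, φ(42) = 12, φ(43) = 42, φ(44) = 20, φ(45) = 24, φ(46) = 22, φ(47) = 46, φ(48) = 16, φ(49) = 42, φ(50) = 20, φ(51) = 32, φ(52) = 24, φ(53) = 52, φ(54) = 18, φ(55) = 40, φ(56) = 24, φ(57) = 36, φ(58) = 28, φ(59) = 58, φ(60) = 16, φ(61) = 60, φ(62) = 30, φ(63) = 36, φ(64) = 32, φ(65) = 48, φ(66) = 20, φ(67) = 66, φ(68) = 32, φ(69) = 44, φ(70) = 24, φ(71) = 70, φ(72) = 24, φ(73) = 72, φ(74) = 36, φ(75) = 40, φ(76) = 36, φ(77) = 60, φ(78) = 24, φ(79) = 78, φ(80) = 32, φ(81) = 54, φ(82) = 40, φ(83) = 82, φ(84) = 24, φ(85) = 64, φ(86) = 42, φ(87) = 56, φ(88) = 40, φ(89) = 88, φ(90) = 24, φ(91) = 72, φ(92) = 44, φ(93) = 60, φ(94) = 46, φ(95) = 72, φ(96) = 32, φ(97) = 96, φ(98) = 42, φ(99) = 60, φ(100) = 40, φ(101) = 100, φ(102) = 32, φ(103) = 102, φ(104) = 48, φ(105) = 48, φ(106) = 52, φ(107) = 106, φ(108) = 36, φ(109) = 108, φ(110) = 40, φ(111) = 72, φ(112) = 48, φ(113) = 112, φ(114) = 36, φ(115) = 88. Summing all 115 values: 4072. (Average order: Σ_{n ≤ x} φ(n) ~ (3/π²) x². For x = 115, (3/π²)·115² ≈ 4019.92.)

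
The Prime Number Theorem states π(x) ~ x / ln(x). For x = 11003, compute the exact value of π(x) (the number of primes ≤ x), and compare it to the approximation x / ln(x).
π(11003) = 1336;  x/ln(x) ≈ 1182.37;  relative error ≈ 11.50%.

Directly count primes up to 11003: π(11003) = 1336. The PNT approximation gives 11003/ln(11003) ≈ 11003/9.30592 ≈ 1182.37. Relative error (π(x) − x/ln(x)) / π(x) ≈ 11.50%; the approximation is known to undercount slightly (Li(x) is a better estimate).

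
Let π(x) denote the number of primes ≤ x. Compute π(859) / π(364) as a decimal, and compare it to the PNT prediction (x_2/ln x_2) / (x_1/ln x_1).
π(859)/π(364) = 149/72 ≈ 2.0694;  PNT prediction ≈ 2.0600.

π(364) = 72 and π(859) = 149, so π(859)/π(364) ≈ 2.0694. The PNT-predicted ratio is (859/ln(859)) / (364/ln(364)) ≈ 2.0600. The two agree to within a few percent, as expected.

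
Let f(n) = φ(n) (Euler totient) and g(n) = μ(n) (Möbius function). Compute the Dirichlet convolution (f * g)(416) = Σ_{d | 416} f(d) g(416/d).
(φ * μ)(416) = 88

Divisors of 416: [1, 2, 4, 8, 13, 16, 26, 32, 52, 104, 208, 416]. For each d | 416:
  d = 1: φ(1) · μ(416/1) = 1 · 0 = 0
  d = 2: φ(2) · μ(416/2) = 1 · 0 = 0
  d = 4: φ(4) · μ(416/4) = 2 · 0 = 0
  d = 8: φ(8) · μ(416/8) = 4 · 0 = 0
  d = 13: φ(13) · μ(416/13) = 12 · 0 = 0
  d = 16: φ(16) · μ(416/16) = 8 · 1 = 8
  d = 26: φ(26) · μ(416/26) = 12 · 0 = 0
  d = 32: φ(32) · μ(416/32) = 16 · -1 = -16
  d = 52: φ(52) · μ(416/52) = 24 · 0 = 0
  d = 104: φ(104) · μ(416/104) = 48 · 0 = 0
  d = 208: φ(208) · μ(416/208) = 96 · -1 = -96
  d = 416: φ(416) · μ(416/416) = 192 · 1 = 192
Summing: (φ * μ)(416) = 0 + 0 + 0 + 0 + 0 + 8 + 0 + -16 + 0 + 0 + -96 + 192 = 88.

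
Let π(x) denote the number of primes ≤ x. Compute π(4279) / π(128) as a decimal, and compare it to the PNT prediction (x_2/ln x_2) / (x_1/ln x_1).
π(4279)/π(128) = 587/31 ≈ 18.9355;  PNT prediction ≈ 19.3987.

π(128) = 31 and π(4279) = 587, so π(4279)/π(128) ≈ 18.9355. The PNT-predicted ratio is (4279/ln(4279)) / (128/ln(128)) ≈ 19.3987. The two agree to within a few percent, as expected.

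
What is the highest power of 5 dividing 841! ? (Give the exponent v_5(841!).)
v_5(841!) = 208

Legendre's formula: v_p(n!) = Σ_{k ≥ 1} ⌊n / p^k⌋. For p = 5, n = 841, the terms are:
  ⌊841/5^1⌋ = ⌊841/5⌋ = 168
  ⌊841/5^2⌋ = ⌊841/25⌋ = 33
  ⌊841/5^3⌋ = ⌊841/125⌋ = 6
  ⌊841/5^4⌋ = ⌊841/625⌋ = 1
(the next term ⌊841/5^5⌋ = 0, terminating the sum). Summing: v_5(841!) = 168 + 33 + 6 + 1 = 208.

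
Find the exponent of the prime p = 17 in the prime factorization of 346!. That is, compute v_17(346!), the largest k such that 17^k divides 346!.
v_17(346!) = 21

Legendre's formula: v_p(n!) = Σ_{k ≥ 1} ⌊n / p^k⌋. For p = 17, n = 346, the terms are:
  ⌊346/17^1⌋ = ⌊346/17⌋ = 20
  ⌊346/17^2⌋ = ⌊346/289⌋ = 1
(the next term ⌊346/17^3⌋ = 0, terminating the sum). Summing: v_17(346!) = 20 + 1 = 21.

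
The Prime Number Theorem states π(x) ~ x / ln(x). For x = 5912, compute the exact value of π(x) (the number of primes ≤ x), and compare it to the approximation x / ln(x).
π(5912) = 777;  x/ln(x) ≈ 680.73;  relative error ≈ 12.39%.

Directly count primes up to 5912: π(5912) = 777. The PNT approximation gives 5912/ln(5912) ≈ 5912/8.68474 ≈ 680.73. Relative error (π(x) − x/ln(x)) / π(x) ≈ 12.39%; the approximation is known to undercount slightly (Li(x) is a better estimate).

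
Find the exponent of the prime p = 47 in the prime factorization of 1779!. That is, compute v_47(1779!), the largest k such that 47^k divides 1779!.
v_47(1779!) = 37

Legendre's formula: v_p(n!) = Σ_{k ≥ 1} ⌊n / p^k⌋. For p = 47, n = 1779, the terms are:
  ⌊1779/47^1⌋ = ⌊1779/47⌋ = 37
(the next term ⌊1779/47^2⌋ = 0, terminating the sum). Summing: v_47(1779!) = 37 = 37.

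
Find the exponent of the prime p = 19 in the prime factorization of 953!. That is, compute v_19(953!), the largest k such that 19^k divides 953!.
v_19(953!) = 52

Legendre's formula: v_p(n!) = Σ_{k ≥ 1} ⌊n / p^k⌋. For p = 19, n = 953, the terms are:
  ⌊953/19^1⌋ = ⌊953/19⌋ = 50
  ⌊953/19^2⌋ = ⌊953/361⌋ = 2
(the next term ⌊953/19^3⌋ = 0, terminating the sum). Summing: v_19(953!) = 50 + 2 = 52.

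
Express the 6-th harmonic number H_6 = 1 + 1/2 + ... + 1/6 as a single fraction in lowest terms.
H_6 = 49/20

Direct summation: H_6 = 1 + 1/2 + ... + 1/6. The least common denominator is lcm(1, ..., 6) = 60; over this denominator the numerator is 60 + 30 + 20 + 15 + 12 + 10 = 147, so H_6 = 147/60; reducing by gcd(147, 60) = 3 gives 49/20 ≈ 2.45000. (The PNT-adjacent estimate ln(6) + γ ≈ 2.36898 matches within O(1/n).)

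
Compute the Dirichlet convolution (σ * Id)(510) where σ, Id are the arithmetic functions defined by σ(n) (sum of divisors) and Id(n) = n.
(σ * Id)(510) = 13475

Divisors of 510: [1, 2, 3, 5, 6, 10, 15, 17, 30, 34, 51, 85, 102, 170, 255, 510]. For each d | 510:
  d = 1: σ(1) · Id(510/1) = 1 · 510 = 510
  d = 2: σ(2) · Id(510/2) = 3 · 255 = 765
  d = 3: σ(3) · Id(510/3) = 4 · 170 = 680
  d = 5: σ(5) · Id(510/5) = 6 · 102 = 612
  d = 6: σ(6) · Id(510/6) = 12 · 85 = 1020
  d = 10: σ(10) · Id(510/10) = 18 · 51 = 918
  d = 15: σ(15) · Id(510/15) = 24 · 34 = 816
  d = 17: σ(17) · Id(510/17) = 18 · 30 = 540
  d = 30: σ(30) · Id(510/30) = 72 · 17 = 1224
  d = 34: σ(34) · Id(510/34) = 54 · 15 = 810
  d = 51: σ(51) · Id(510/51) = 72 · 10 = 720
  d = 85: σ(85) · Id(510/85) = 108 · 6 = 648
  d = 102: σ(102) · Id(510/102) = 216 · 5 = 1080
  d = 170: σ(170) · Id(510/170) = 324 · 3 = 972
  d = 255: σ(255) · Id(510/255) = 432 · 2 = 864
  d = 510: σ(510) · Id(510/510) = 1296 · 1 = 1296
Summing: (σ * Id)(510) = 510 + 765 + 680 + 612 + 1020 + 918 + 816 + 540 + 1224 + 810 + 720 + 648 + 1080 + 972 + 864 + 1296 = 13475.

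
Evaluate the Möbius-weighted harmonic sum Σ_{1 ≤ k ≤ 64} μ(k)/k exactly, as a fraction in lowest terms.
Σ μ(k)/k = 1874648830674470878723/117288381359406970983270

Values of μ(k) for 1 ≤ k ≤ 64: μ(1) = 1, μ(2) = -1, μ(3) = -1, μ(5) = -1, μ(6) = 1, μ(7) = -1, μ(10) = 1, μ(11) = -1, μ(13) = -1, μ(14) = 1, μ(15) = 1, μ(17) = -1, μ(19) = -1, μ(21) = 1, μ(22) = 1, μ(23) = -1, μ(26) = 1, μ(29) = -1, μ(30) = -1, μ(31) = -1, μ(33) = 1, μ(34) = 1, μ(35) = 1, μ(37) = -1, μ(38) = 1, μ(39) = 1, μ(41) = -1, μ(42) = -1, μ(43) = -1, μ(46) = 1, μ(47) = -1, μ(51) = 1, μ(53) = -1, μ(55) = 1, μ(57) = 1, μ(58) = 1, μ(59) = -1, μ(61) = -1, μ(62) = 1, with μ = 0 on non-squarefree integers. Summing μ(k)/k for k where μ(k) ≠ 0 gives 1874648830674470878723/117288381359406970983270 ≈ 0.0160. (PNT ⟺ this sum → 0 as n → ∞.)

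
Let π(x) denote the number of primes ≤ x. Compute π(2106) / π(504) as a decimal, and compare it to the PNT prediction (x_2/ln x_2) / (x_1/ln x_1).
π(2106)/π(504) = 317/96 ≈ 3.3021;  PNT prediction ≈ 3.3978.

π(504) = 96 and π(2106) = 317, so π(2106)/π(504) ≈ 3.3021. The PNT-predicted ratio is (2106/ln(2106)) / (504/ln(504)) ≈ 3.3978. The two agree to within a few percent, as expected.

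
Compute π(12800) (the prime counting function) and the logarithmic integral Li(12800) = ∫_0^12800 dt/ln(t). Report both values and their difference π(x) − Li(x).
π(12800) = 1526;  Li(12800) ≈ 1545.98;  π(x) − Li(x) ≈ -19.98.

Direct count of primes ≤ 12800 gives π(12800) = 1526. Numerical evaluation of the logarithmic integral gives Li(12800) ≈ 1545.98. The difference π(x) − Li(x) ≈ -19.98 is typically negative for small/moderate x (Li(x) overestimates), though Littlewood's theorem shows this sign changes infinitely often.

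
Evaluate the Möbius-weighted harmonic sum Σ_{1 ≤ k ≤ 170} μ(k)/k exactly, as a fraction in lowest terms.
Σ μ(k)/k = 976794744883260874795165001864511964953389627727401386703595517/962947420735983927056946215901134429196419130606213075415963491270

Values of μ(k) for 1 ≤ k ≤ 170: μ(1) = 1, μ(2) = -1, μ(3) = -1, μ(5) = -1, μ(6) = 1, μ(7) = -1, μ(10) = 1, μ(11) = -1, μ(13) = -1, μ(14) = 1, μ(15) = 1, μ(17) = -1, μ(19) = -1, μ(21) = 1, μ(22) = 1, μ(23) = -1, μ(26) = 1, μ(29) = -1, μ(30) = -1, μ(31) = -1, μ(33) = 1, μ(34) = 1, μ(35) = 1, μ(37) = -1, μ(38) = 1, μ(39) = 1, μ(41) = -1, μ(42) = -1, μ(43) = -1, μ(46) = 1, μ(47) = -1, μ(51) = 1, μ(53) = -1, μ(55) = 1, μ(57) = 1, μ(58) = 1, μ(59) = -1, μ(61) = -1, μ(62) = 1, μ(65) = 1, μ(66) = -1, μ(67) = -1, μ(69) = 1, μ(70) = -1, μ(71) = -1, μ(73) = -1, μ(74) = 1, μ(77) = 1, μ(78) = -1, μ(79) = -1, μ(82) = 1, μ(83) = -1, μ(85) = 1, μ(86) = 1, μ(87) = 1, μ(89) = -1, μ(91) = 1, μ(93) = 1, μ(94) = 1, μ(95) = 1, μ(97) = -1, μ(101) = -1, μ(102) = -1, μ(103) = -1, μ(105) = -1, μ(106) = 1, μ(107) = -1, μ(109) = -1, μ(110) = -1, μ(111) = 1, μ(113) = -1, μ(114) = -1, μ(115) = 1, μ(118) = 1, μ(119) = 1, μ(122) = 1, μ(123) = 1, μ(127) = -1, μ(129) = 1, μ(130) = -1, μ(131) = -1, μ(133) = 1, μ(134) = 1, μ(137) = -1, μ(138) = -1, μ(139) = -1, μ(141) = 1, μ(142) = 1, μ(143) = 1, μ(145) = 1, μ(146) = 1, μ(149) = -1, μ(151) = -1, μ(154) = -1, μ(155) = 1, μ(157) = -1, μ(158) = 1, μ(159) = 1, μ(161) = 1, μ(163) = -1, μ(165) = -1, μ(166) = 1, μ(167) = -1, μ(170) = -1, with μ = 0 on non-squarefree integers. Summing μ(k)/k for k where μ(k) ≠ 0 gives 976794744883260874795165001864511964953389627727401386703595517/962947420735983927056946215901134429196419130606213075415963491270 ≈ 0.0010. (PNT ⟺ this sum → 0 as n → ∞.)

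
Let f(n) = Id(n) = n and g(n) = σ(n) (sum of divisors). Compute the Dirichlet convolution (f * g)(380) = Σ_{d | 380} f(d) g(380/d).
(Id * σ)(380) = 7293

Divisors of 380: [1, 2, 4, 5, 10, 19, 20, 38, 76, 95, 190, 380]. For each d | 380:
  d = 1: Id(1) · σ(380/1) = 1 · 840 = 840
  d = 2: Id(2) · σ(380/2) = 2 · 360 = 720
  d = 4: Id(4) · σ(380/4) = 4 · 120 = 480
  d = 5: Id(5) · σ(380/5) = 5 · 140 = 700
  d = 10: Id(10) · σ(380/10) = 10 · 60 = 600
  d = 19: Id(19) · σ(380/19) = 19 · 42 = 798
  d = 20: Id(20) · σ(380/20) = 20 · 20 = 400
  d = 38: Id(38) · σ(380/38) = 38 · 18 = 684
  d = 76: Id(76) · σ(380/76) = 76 · 6 = 456
  d = 95: Id(95) · σ(380/95) = 95 · 7 = 665
  d = 190: Id(190) · σ(380/190) = 190 · 3 = 570
  d = 380: Id(380) · σ(380/380) = 380 · 1 = 380
Summing: (Id * σ)(380) = 840 + 720 + 480 + 700 + 600 + 798 + 400 + 684 + 456 + 665 + 570 + 380 = 7293.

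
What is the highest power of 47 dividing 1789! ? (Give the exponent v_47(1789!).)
v_47(1789!) = 38

Legendre's formula: v_p(n!) = Σ_{k ≥ 1} ⌊n / p^k⌋. For p = 47, n = 1789, the terms are:
  ⌊1789/47^1⌋ = ⌊1789/47⌋ = 38
(the next term ⌊1789/47^2⌋ = 0, terminating the sum). Summing: v_47(1789!) = 38 = 38.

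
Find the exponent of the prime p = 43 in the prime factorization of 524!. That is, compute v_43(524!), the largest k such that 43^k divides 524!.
v_43(524!) = 12

Legendre's formula: v_p(n!) = Σ_{k ≥ 1} ⌊n / p^k⌋. For p = 43, n = 524, the terms are:
  ⌊524/43^1⌋ = ⌊524/43⌋ = 12
(the next term ⌊524/43^2⌋ = 0, terminating the sum). Summing: v_43(524!) = 12 = 12.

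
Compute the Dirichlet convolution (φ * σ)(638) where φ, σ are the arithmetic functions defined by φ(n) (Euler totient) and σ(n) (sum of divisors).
(φ * σ)(638) = 5104

Divisors of 638: [1, 2, 11, 22, 29, 58, 319, 638]. For each d | 638:
  d = 1: φ(1) · σ(638/1) = 1 · 1080 = 1080
  d = 2: φ(2) · σ(638/2) = 1 · 360 = 360
  d = 11: φ(11) · σ(638/11) = 10 · 90 = 900
  d = 22: φ(22) · σ(638/22) = 10 · 30 = 300
  d = 29: φ(29) · σ(638/29) = 28 · 36 = 1008
  d = 58: φ(58) · σ(638/58) = 28 · 12 = 336
  d = 319: φ(319) · σ(638/319) = 280 · 3 = 840
  d = 638: φ(638) · σ(638/638) = 280 · 1 = 280
Summing: (φ * σ)(638) = 1080 + 360 + 900 + 300 + 1008 + 336 + 840 + 280 = 5104.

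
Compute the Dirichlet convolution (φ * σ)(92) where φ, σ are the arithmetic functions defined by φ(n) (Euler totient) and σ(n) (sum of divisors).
(φ * σ)(92) = 552

Divisors of 92: [1, 2, 4, 23, 46, 92]. For each d | 92:
  d = 1: φ(1) · σ(92/1) = 1 · 168 = 168
  d = 2: φ(2) · σ(92/2) = 1 · 72 = 72
  d = 4: φ(4) · σ(92/4) = 2 · 24 = 48
  d = 23: φ(23) · σ(92/23) = 22 · 7 = 154
  d = 46: φ(46) · σ(92/46) = 22 · 3 = 66
  d = 92: φ(92) · σ(92/92) = 44 · 1 = 44
Summing: (φ * σ)(92) = 168 + 72 + 48 + 154 + 66 + 44 = 552.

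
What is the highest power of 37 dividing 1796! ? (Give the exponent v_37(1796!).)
v_37(1796!) = 49

Legendre's formula: v_p(n!) = Σ_{k ≥ 1} ⌊n / p^k⌋. For p = 37, n = 1796, the terms are:
  ⌊1796/37^1⌋ = ⌊1796/37⌋ = 48
  ⌊1796/37^2⌋ = ⌊1796/1369⌋ = 1
(the next term ⌊1796/37^3⌋ = 0, terminating the sum). Summing: v_37(1796!) = 48 + 1 = 49.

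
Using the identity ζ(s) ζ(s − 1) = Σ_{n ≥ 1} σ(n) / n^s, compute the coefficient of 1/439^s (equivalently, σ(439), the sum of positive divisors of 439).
σ(439) = 440

In the product (Σ m^0/m^s)(Σ k / k^s) = Σ (Σ_{d | n} d) / n^s, the coefficient of 1/n^s is σ(n) = Σ_{d | n} d. For n = 439, divisors are [1, 439]; summing: σ(439) = 440.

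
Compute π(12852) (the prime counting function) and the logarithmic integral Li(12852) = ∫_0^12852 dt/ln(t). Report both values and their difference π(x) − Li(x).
π(12852) = 1531;  Li(12852) ≈ 1551.47;  π(x) − Li(x) ≈ -20.47.

Direct count of primes ≤ 12852 gives π(12852) = 1531. Numerical evaluation of the logarithmic integral gives Li(12852) ≈ 1551.47. The difference π(x) − Li(x) ≈ -20.47 is typically negative for small/moderate x (Li(x) overestimates), though Littlewood's theorem shows this sign changes infinitely often.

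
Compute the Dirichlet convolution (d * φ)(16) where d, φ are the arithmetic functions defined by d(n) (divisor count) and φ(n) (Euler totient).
(d * φ)(16) = 31

Divisors of 16: [1, 2, 4, 8, 16]. For each d | 16:
  d = 1: d(1) · φ(16/1) = 1 · 8 = 8
  d = 2: d(2) · φ(16/2) = 2 · 4 = 8
  d = 4: d(4) · φ(16/4) = 3 · 2 = 6
  d = 8: d(8) · φ(16/8) = 4 · 1 = 4
  d = 16: d(16) · φ(16/16) = 5 · 1 = 5
Summing: (d * φ)(16) = 8 + 8 + 6 + 4 + 5 = 31.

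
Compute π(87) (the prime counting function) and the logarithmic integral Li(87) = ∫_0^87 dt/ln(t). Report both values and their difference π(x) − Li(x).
π(87) = 23;  Li(87) ≈ 27.26;  π(x) − Li(x) ≈ -4.26.

Direct count of primes ≤ 87 gives π(87) = 23. Numerical evaluation of the logarithmic integral gives Li(87) ≈ 27.26. The difference π(x) − Li(x) ≈ -4.26 is typically negative for small/moderate x (Li(x) overestimates), though Littlewood's theorem shows this sign changes infinitely often.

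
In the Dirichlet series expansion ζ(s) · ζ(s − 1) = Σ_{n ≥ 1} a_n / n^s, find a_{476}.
σ(476) = 1008

In the product (Σ m^0/m^s)(Σ k / k^s) = Σ (Σ_{d | n} d) / n^s, the coefficient of 1/n^s is σ(n) = Σ_{d | n} d. For n = 476, divisors are [1, 2, 4, 7, 14, 17, 28, 34, 68, 119, 238, 476]; summing: σ(476) = 1008.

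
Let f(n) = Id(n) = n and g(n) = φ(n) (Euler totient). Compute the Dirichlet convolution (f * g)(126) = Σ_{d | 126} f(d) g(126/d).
(Id * φ)(126) = 819

Divisors of 126: [1, 2, 3, 6, 7, 9, 14, 18, 21, 42, 63, 126]. For each d | 126:
  d = 1: Id(1) · φ(126/1) = 1 · 36 = 36
  d = 2: Id(2) · φ(126/2) = 2 · 36 = 72
  d = 3: Id(3) · φ(126/3) = 3 · 12 = 36
  d = 6: Id(6) · φ(126/6) = 6 · 12 = 72
  d = 7: Id(7) · φ(126/7) = 7 · 6 = 42
  d = 9: Id(9) · φ(126/9) = 9 · 6 = 54
  d = 14: Id(14) · φ(126/14) = 14 · 6 = 84
  d = 18: Id(18) · φ(126/18) = 18 · 6 = 108
  d = 21: Id(21) · φ(126/21) = 21 · 2 = 42
  d = 42: Id(42) · φ(126/42) = 42 · 2 = 84
  d = 63: Id(63) · φ(126/63) = 63 · 1 = 63
  d = 126: Id(126) · φ(126/126) = 126 · 1 = 126
Summing: (Id * φ)(126) = 36 + 72 + 36 + 72 + 42 + 54 + 84 + 108 + 42 + 84 + 63 + 126 = 819.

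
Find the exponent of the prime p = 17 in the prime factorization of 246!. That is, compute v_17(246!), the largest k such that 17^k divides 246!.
v_17(246!) = 14

Legendre's formula: v_p(n!) = Σ_{k ≥ 1} ⌊n / p^k⌋. For p = 17, n = 246, the terms are:
  ⌊246/17^1⌋ = ⌊246/17⌋ = 14
(the next term ⌊246/17^2⌋ = 0, terminating the sum). Summing: v_17(246!) = 14 = 14.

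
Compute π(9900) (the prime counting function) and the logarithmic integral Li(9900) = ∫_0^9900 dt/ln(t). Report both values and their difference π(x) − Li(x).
π(9900) = 1220;  Li(9900) ≈ 1235.27;  π(x) − Li(x) ≈ -15.27.

Direct count of primes ≤ 9900 gives π(9900) = 1220. Numerical evaluation of the logarithmic integral gives Li(9900) ≈ 1235.27. The difference π(x) − Li(x) ≈ -15.27 is typically negative for small/moderate x (Li(x) overestimates), though Littlewood's theorem shows this sign changes infinitely often.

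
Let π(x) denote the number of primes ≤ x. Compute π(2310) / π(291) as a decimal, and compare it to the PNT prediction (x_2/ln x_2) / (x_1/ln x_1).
π(2310)/π(291) = 343/61 ≈ 5.6230;  PNT prediction ≈ 5.8148.

π(291) = 61 and π(2310) = 343, so π(2310)/π(291) ≈ 5.6230. The PNT-predicted ratio is (2310/ln(2310)) / (291/ln(291)) ≈ 5.8148. The two agree to within a few percent, as expected.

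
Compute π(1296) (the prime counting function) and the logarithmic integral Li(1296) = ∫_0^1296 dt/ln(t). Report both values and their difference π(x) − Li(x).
π(1296) = 210;  Li(1296) ≈ 219.64;  π(x) − Li(x) ≈ -9.64.

Direct count of primes ≤ 1296 gives π(1296) = 210. Numerical evaluation of the logarithmic integral gives Li(1296) ≈ 219.64. The difference π(x) − Li(x) ≈ -9.64 is typically negative for small/moderate x (Li(x) overestimates), though Littlewood's theorem shows this sign changes infinitely often.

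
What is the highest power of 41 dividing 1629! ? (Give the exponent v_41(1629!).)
v_41(1629!) = 39

Legendre's formula: v_p(n!) = Σ_{k ≥ 1} ⌊n / p^k⌋. For p = 41, n = 1629, the terms are:
  ⌊1629/41^1⌋ = ⌊1629/41⌋ = 39
(the next term ⌊1629/41^2⌋ = 0, terminating the sum). Summing: v_41(1629!) = 39 = 39.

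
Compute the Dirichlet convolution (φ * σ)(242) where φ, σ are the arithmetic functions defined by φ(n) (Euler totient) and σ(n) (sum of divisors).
(φ * σ)(242) = 1452

Divisors of 242: [1, 2, 11, 22, 121, 242]. For each d | 242:
  d = 1: φ(1) · σ(242/1) = 1 · 399 = 399
  d = 2: φ(2) · σ(242/2) = 1 · 133 = 133
  d = 11: φ(11) · σ(242/11) = 10 · 36 = 360
  d = 22: φ(22) · σ(242/22) = 10 · 12 = 120
  d = 121: φ(121) · σ(242/121) = 110 · 3 = 330
  d = 242: φ(242) · σ(242/242) = 110 · 1 = 110
Summing: (φ * σ)(242) = 399 + 133 + 360 + 120 + 330 + 110 = 1452.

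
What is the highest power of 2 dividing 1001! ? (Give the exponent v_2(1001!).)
v_2(1001!) = 994

Legendre's formula: v_p(n!) = Σ_{k ≥ 1} ⌊n / p^k⌋. For p = 2, n = 1001, the terms are:
  ⌊1001/2^1⌋ = ⌊1001/2⌋ = 500
  ⌊1001/2^2⌋ = ⌊1001/4⌋ = 250
  ⌊1001/2^3⌋ = ⌊1001/8⌋ = 125
  ⌊1001/2^4⌋ = ⌊1001/16⌋ = 62
  ⌊1001/2^5⌋ = ⌊1001/32⌋ = 31
  ⌊1001/2^6⌋ = ⌊1001/64⌋ = 15
  ⌊1001/2^7⌋ = ⌊1001/128⌋ = 7
  ⌊1001/2^8⌋ = ⌊1001/256⌋ = 3
  ⌊1001/2^9⌋ = ⌊1001/512⌋ = 1
(the next term ⌊1001/2^10⌋ = 0, terminating the sum). Summing: v_2(1001!) = 500 + 250 + 125 + 62 + 31 + 15 + 7 + 3 + 1 = 994.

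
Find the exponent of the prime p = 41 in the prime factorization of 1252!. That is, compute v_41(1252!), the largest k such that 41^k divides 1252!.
v_41(1252!) = 30

Legendre's formula: v_p(n!) = Σ_{k ≥ 1} ⌊n / p^k⌋. For p = 41, n = 1252, the terms are:
  ⌊1252/41^1⌋ = ⌊1252/41⌋ = 30
(the next term ⌊1252/41^2⌋ = 0, terminating the sum). Summing: v_41(1252!) = 30 = 30.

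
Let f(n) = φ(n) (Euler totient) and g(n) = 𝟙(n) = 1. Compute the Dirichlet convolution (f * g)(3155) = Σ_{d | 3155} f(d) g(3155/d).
(φ * 𝟙)(3155) = 3155

Divisors of 3155: [1, 5, 631, 3155]. For each d | 3155:
  d = 1: φ(1) · 𝟙(3155/1) = 1 · 1 = 1
  d = 5: φ(5) · 𝟙(3155/5) = 4 · 1 = 4
  d = 631: φ(631) · 𝟙(3155/631) = 630 · 1 = 630
  d = 3155: φ(3155) · 𝟙(3155/3155) = 2520 · 1 = 2520
Summing: (φ * 𝟙)(3155) = 1 + 4 + 630 + 2520 = 3155.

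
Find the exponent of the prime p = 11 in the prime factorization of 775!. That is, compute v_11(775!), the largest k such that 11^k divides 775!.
v_11(775!) = 76

Legendre's formula: v_p(n!) = Σ_{k ≥ 1} ⌊n / p^k⌋. For p = 11, n = 775, the terms are:
  ⌊775/11^1⌋ = ⌊775/11⌋ = 70
  ⌊775/11^2⌋ = ⌊775/121⌋ = 6
(the next term ⌊775/11^3⌋ = 0, terminating the sum). Summing: v_11(775!) = 70 + 6 = 76.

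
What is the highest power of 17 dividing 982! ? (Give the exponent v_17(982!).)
v_17(982!) = 60

Legendre's formula: v_p(n!) = Σ_{k ≥ 1} ⌊n / p^k⌋. For p = 17, n = 982, the terms are:
  ⌊982/17^1⌋ = ⌊982/17⌋ = 57
  ⌊982/17^2⌋ = ⌊982/289⌋ = 3
(the next term ⌊982/17^3⌋ = 0, terminating the sum). Summing: v_17(982!) = 57 + 3 = 60.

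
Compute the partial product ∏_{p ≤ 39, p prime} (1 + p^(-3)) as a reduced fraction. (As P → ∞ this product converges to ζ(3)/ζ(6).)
∏ = 286534261786467003531264/242522905429175749176095

The primes p ≤ 39 are [2, 3, 5, 7, 11, 13, 17, 19, 23, 29, 31, 37]. For each, (1 + 1/p^3) = (p^3 + 1)/p^3. Multiplying these fractions over p ∈ [2, 3, 5, 7, 11, 13, 17, 19, 23, 29, 31, 37] gives 286534261786467003531264/242522905429175749176095. (In the limit P → ∞ this tends to ζ(3)/ζ(6).)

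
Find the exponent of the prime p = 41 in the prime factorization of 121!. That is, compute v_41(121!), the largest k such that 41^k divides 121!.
v_41(121!) = 2

Legendre's formula: v_p(n!) = Σ_{k ≥ 1} ⌊n / p^k⌋. For p = 41, n = 121, the terms are:
  ⌊121/41^1⌋ = ⌊121/41⌋ = 2
(the next term ⌊121/41^2⌋ = 0, terminating the sum). Summing: v_41(121!) = 2 = 2.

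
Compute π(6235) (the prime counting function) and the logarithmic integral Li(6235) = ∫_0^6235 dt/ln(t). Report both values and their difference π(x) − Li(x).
π(6235) = 811;  Li(6235) ≈ 827.37;  π(x) − Li(x) ≈ -16.37.

Direct count of primes ≤ 6235 gives π(6235) = 811. Numerical evaluation of the logarithmic integral gives Li(6235) ≈ 827.37. The difference π(x) − Li(x) ≈ -16.37 is typically negative for small/moderate x (Li(x) overestimates), though Littlewood's theorem shows this sign changes infinitely often.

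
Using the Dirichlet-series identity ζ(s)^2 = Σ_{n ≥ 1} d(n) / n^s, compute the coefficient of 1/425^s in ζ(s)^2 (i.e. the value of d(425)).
d(425) = 6

ζ(s)^2 = (Σ 1/m^s)(Σ 1/k^s). The coefficient of 1/n^s in the product is the number of ordered pairs (m, k) with mk = n, which equals d(n). For n = 425, divisors are [1, 5, 17, 25, 85, 425], so d(425) = 6.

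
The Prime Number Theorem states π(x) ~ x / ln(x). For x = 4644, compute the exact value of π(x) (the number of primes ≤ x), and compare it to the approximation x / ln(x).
π(4644) = 627;  x/ln(x) ≈ 550.02;  relative error ≈ 12.28%.

Directly count primes up to 4644: π(4644) = 627. The PNT approximation gives 4644/ln(4644) ≈ 4644/8.44333 ≈ 550.02. Relative error (π(x) − x/ln(x)) / π(x) ≈ 12.28%; the approximation is known to undercount slightly (Li(x) is a better estimate).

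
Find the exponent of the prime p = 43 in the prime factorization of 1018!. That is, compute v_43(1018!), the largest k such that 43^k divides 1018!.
v_43(1018!) = 23

Legendre's formula: v_p(n!) = Σ_{k ≥ 1} ⌊n / p^k⌋. For p = 43, n = 1018, the terms are:
  ⌊1018/43^1⌋ = ⌊1018/43⌋ = 23
(the next term ⌊1018/43^2⌋ = 0, terminating the sum). Summing: v_43(1018!) = 23 = 23.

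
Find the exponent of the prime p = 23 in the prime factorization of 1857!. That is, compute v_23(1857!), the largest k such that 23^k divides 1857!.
v_23(1857!) = 83

Legendre's formula: v_p(n!) = Σ_{k ≥ 1} ⌊n / p^k⌋. For p = 23, n = 1857, the terms are:
  ⌊1857/23^1⌋ = ⌊1857/23⌋ = 80
  ⌊1857/23^2⌋ = ⌊1857/529⌋ = 3
(the next term ⌊1857/23^3⌋ = 0, terminating the sum). Summing: v_23(1857!) = 80 + 3 = 83.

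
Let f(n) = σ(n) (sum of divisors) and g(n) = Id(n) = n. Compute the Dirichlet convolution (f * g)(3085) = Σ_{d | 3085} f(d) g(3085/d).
(σ * Id)(3085) = 13585

Divisors of 3085: [1, 5, 617, 3085]. For each d | 3085:
  d = 1: σ(1) · Id(3085/1) = 1 · 3085 = 3085
  d = 5: σ(5) · Id(3085/5) = 6 · 617 = 3702
  d = 617: σ(617) · Id(3085/617) = 618 · 5 = 3090
  d = 3085: σ(3085) · Id(3085/3085) = 3708 · 1 = 3708
Summing: (σ * Id)(3085) = 3085 + 3702 + 3090 + 3708 = 13585.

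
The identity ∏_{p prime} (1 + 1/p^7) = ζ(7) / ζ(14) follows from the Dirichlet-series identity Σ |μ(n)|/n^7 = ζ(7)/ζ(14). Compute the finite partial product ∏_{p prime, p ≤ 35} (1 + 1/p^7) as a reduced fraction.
∏ = 45636384576315690080929715569674882079693135504462522074208731086848/45261280733327250662945753058202857554009606630517518569698816246875

The primes p ≤ 35 are [2, 3, 5, 7, 11, 13, 17, 19, 23, 29, 31]. For each, (1 + 1/p^7) = (p^7 + 1)/p^7. Multiplying these fractions over p ∈ [2, 3, 5, 7, 11, 13, 17, 19, 23, 29, 31] gives 45636384576315690080929715569674882079693135504462522074208731086848/45261280733327250662945753058202857554009606630517518569698816246875. (In the limit P → ∞ this tends to ζ(7)/ζ(14).)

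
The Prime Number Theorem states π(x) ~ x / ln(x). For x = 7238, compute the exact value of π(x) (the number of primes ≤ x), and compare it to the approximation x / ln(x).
π(7238) = 925;  x/ln(x) ≈ 814.44;  relative error ≈ 11.95%.

Directly count primes up to 7238: π(7238) = 925. The PNT approximation gives 7238/ln(7238) ≈ 7238/8.88710 ≈ 814.44. Relative error (π(x) − x/ln(x)) / π(x) ≈ 11.95%; the approximation is known to undercount slightly (Li(x) is a better estimate).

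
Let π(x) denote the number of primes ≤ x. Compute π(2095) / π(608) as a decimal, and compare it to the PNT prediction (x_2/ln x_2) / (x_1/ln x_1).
π(2095)/π(608) = 316/111 ≈ 2.8468;  PNT prediction ≈ 2.8883.

π(608) = 111 and π(2095) = 316, so π(2095)/π(608) ≈ 2.8468. The PNT-predicted ratio is (2095/ln(2095)) / (608/ln(608)) ≈ 2.8883. The two agree to within a few percent, as expected.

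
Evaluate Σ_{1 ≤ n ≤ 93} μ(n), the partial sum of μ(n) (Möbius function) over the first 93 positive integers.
Σ_{n ≤ 93} μ(n) = 0

Compute μ(n) for each 1 ≤ n ≤ 93: μ(1) = 1, μ(2) = -1, μ(3) = -1, μ(4) = 0, μ(5) = -1, μ(6) = 1, μ(7) = -1, μ(8) = 0, μ(9) = 0, μ(10) = 1, μ(11) = -1, μ(12) = 0, μ(13) = -1, μ(14) = 1, μ(15) = 1, μ(16) = 0, μ(17) = -1, μ(18) = 0, μ(19) = -1, μ(20) = 0, μ(21) = 1, μ(22) = 1, μ(23) = -1, μ(24) = 0, μ(25) = 0, μ(26) = 1, μ(27) = 0, μ(28) = 0, μ(29) = -1, μ(30) = -1, μ(31) = -1, μ(32) = 0, μ(33) = 1, μ(34) = 1, μ(35) = 1, μ(36) = 0, μ(37) = -1, μ(38) = 1, μ(39) = 1, μ(40) = 0, μ(41) = -1, μ(42) = -1, μ(43) = -1, μ(44) = 0, μ(45) = 0, μ(46) = 1, μ(47) = -1, μ(48) = 0, μ(49) = 0, μ(50) = 0, μ(51) = 1, μ(52) = 0, μ(53) = -1, μ(54) = 0, μ(55) = 1, μ(56) = 0, μ(57) = 1, μ(58) = 1, μ(59) = -1, μ(60) = 0, μ(61) = -1, μ(62) = 1, μ(63) = 0, μ(64) = 0, μ(65) = 1, μ(66) = -1, μ(67) = -1, μ(68) = 0, μ(69) = 1, μ(70) = -1, μ(71) = -1, μ(72) = 0, μ(73) = -1, μ(74) = 1, μ(75) = 0, μ(76) = 0, μ(77) = 1, μ(78) = -1, μ(79) = -1, μ(80) = 0, μ(81) = 0, μ(82) = 1, μ(83) = -1, μ(84) = 0, μ(85) = 1, μ(86) = 1, μ(87) = 1, μ(88) = 0, μ(89) = -1, μ(90) = 0, μ(91) = 1, μ(92) = 0, μ(93) = 1. Summing all 93 values: 0. (Mertens function M(x) = Σ_{n ≤ x} μ(n); on average M(x) should be small (PNT ⟺ M(x) = o(x)).)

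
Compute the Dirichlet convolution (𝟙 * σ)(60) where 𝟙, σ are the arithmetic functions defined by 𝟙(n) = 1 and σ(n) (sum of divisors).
(𝟙 * σ)(60) = 385

Divisors of 60: [1, 2, 3, 4, 5, 6, 10, 12, 15, 20, 30, 60]. For each d | 60:
  d = 1: 𝟙(1) · σ(60/1) = 1 · 168 = 168
  d = 2: 𝟙(2) · σ(60/2) = 1 · 72 = 72
  d = 3: 𝟙(3) · σ(60/3) = 1 · 42 = 42
  d = 4: 𝟙(4) · σ(60/4) = 1 · 24 = 24
  d = 5: 𝟙(5) · σ(60/5) = 1 · 28 = 28
  d = 6: 𝟙(6) · σ(60/6) = 1 · 18 = 18
  d = 10: 𝟙(10) · σ(60/10) = 1 · 12 = 12
  d = 12: 𝟙(12) · σ(60/12) = 1 · 6 = 6
  d = 15: 𝟙(15) · σ(60/15) = 1 · 7 = 7
  d = 20: 𝟙(20) · σ(60/20) = 1 · 4 = 4
  d = 30: 𝟙(30) · σ(60/30) = 1 · 3 = 3
  d = 60: 𝟙(60) · σ(60/60) = 1 · 1 = 1
Summing: (𝟙 * σ)(60) = 168 + 72 + 42 + 24 + 28 + 18 + 12 + 6 + 7 + 4 + 3 + 1 = 385.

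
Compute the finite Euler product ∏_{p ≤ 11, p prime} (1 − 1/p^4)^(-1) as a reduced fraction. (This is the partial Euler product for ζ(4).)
∏ = 35153041/32481280

The primes p ≤ 11 are [2, 3, 5, 7, 11]. For each prime, (1 − 1/p^4)^(-1) = p^4 / (p^4 − 1). The product is (1 − 1/2^4)^(-1), (1 − 1/3^4)^(-1), (1 − 1/5^4)^(-1), (1 − 1/7^4)^(-1), (1 − 1/11^4)^(-1) = ∏ p^4 / (p^4 − 1) = 35153041/32481280.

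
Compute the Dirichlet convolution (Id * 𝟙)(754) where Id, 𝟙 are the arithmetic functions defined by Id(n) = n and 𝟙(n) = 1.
(Id * 𝟙)(754) = 1260

Divisors of 754: [1, 2, 13, 26, 29, 58, 377, 754]. For each d | 754:
  d = 1: Id(1) · 𝟙(754/1) = 1 · 1 = 1
  d = 2: Id(2) · 𝟙(754/2) = 2 · 1 = 2
  d = 13: Id(13) · 𝟙(754/13) = 13 · 1 = 13
  d = 26: Id(26) · 𝟙(754/26) = 26 · 1 = 26
  d = 29: Id(29) · 𝟙(754/29) = 29 · 1 = 29
  d = 58: Id(58) · 𝟙(754/58) = 58 · 1 = 58
  d = 377: Id(377) · 𝟙(754/377) = 377 · 1 = 377
  d = 754: Id(754) · 𝟙(754/754) = 754 · 1 = 754
Summing: (Id * 𝟙)(754) = 1 + 2 + 13 + 26 + 29 + 58 + 377 + 754 = 1260.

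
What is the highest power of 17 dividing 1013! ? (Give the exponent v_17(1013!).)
v_17(1013!) = 62

Legendre's formula: v_p(n!) = Σ_{k ≥ 1} ⌊n / p^k⌋. For p = 17, n = 1013, the terms are:
  ⌊1013/17^1⌋ = ⌊1013/17⌋ = 59
  ⌊1013/17^2⌋ = ⌊1013/289⌋ = 3
(the next term ⌊1013/17^3⌋ = 0, terminating the sum). Summing: v_17(1013!) = 59 + 3 = 62.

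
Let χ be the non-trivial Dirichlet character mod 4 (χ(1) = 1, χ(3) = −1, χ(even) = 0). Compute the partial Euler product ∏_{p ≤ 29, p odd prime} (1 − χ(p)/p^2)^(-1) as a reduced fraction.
∏ = 949136745811969/1035447238656000

The odd primes p ≤ 29 are [3, 5, 7, 11, 13, 17, 19, 23, 29]. For each, χ(p) = 1 if p ≡ 1 mod 4, χ(p) = −1 if p ≡ 3 mod 4. Taking (1 − χ(p)/p^2)^(-1) = p^2/(p^2 − χ(p)): (1 − (-1)/3^2)^(-1) · (1 − (1)/5^2)^(-1) · (1 − (-1)/7^2)^(-1) · (1 − (-1)/11^2)^(-1) · (1 − (1)/13^2)^(-1) · (1 − (1)/17^2)^(-1) · (1 − (-1)/19^2)^(-1) · (1 − (-1)/23^2)^(-1) · (1 − (1)/29^2)^(-1) = 949136745811969/1035447238656000.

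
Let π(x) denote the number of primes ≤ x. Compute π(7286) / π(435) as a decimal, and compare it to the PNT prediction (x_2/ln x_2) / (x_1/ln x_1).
π(7286)/π(435) = 929/84 ≈ 11.0595;  PNT prediction ≈ 11.4416.

π(435) = 84 and π(7286) = 929, so π(7286)/π(435) ≈ 11.0595. The PNT-predicted ratio is (7286/ln(7286)) / (435/ln(435)) ≈ 11.4416. The two agree to within a few percent, as expected.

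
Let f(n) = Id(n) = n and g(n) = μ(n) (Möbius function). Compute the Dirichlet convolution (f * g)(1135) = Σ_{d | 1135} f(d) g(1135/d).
(Id * μ)(1135) = 904

Divisors of 1135: [1, 5, 227, 1135]. For each d | 1135:
  d = 1: Id(1) · μ(1135/1) = 1 · 1 = 1
  d = 5: Id(5) · μ(1135/5) = 5 · -1 = -5
  d = 227: Id(227) · μ(1135/227) = 227 · -1 = -227
  d = 1135: Id(1135) · μ(1135/1135) = 1135 · 1 = 1135
Summing: (Id * μ)(1135) = 1 + -5 + -227 + 1135 = 904.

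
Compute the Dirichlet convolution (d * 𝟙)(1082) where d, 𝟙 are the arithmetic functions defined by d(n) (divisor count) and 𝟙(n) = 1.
(d * 𝟙)(1082) = 9

Divisors of 1082: [1, 2, 541, 1082]. For each d | 1082:
  d = 1: d(1) · 𝟙(1082/1) = 1 · 1 = 1
  d = 2: d(2) · 𝟙(1082/2) = 2 · 1 = 2
  d = 541: d(541) · 𝟙(1082/541) = 2 · 1 = 2
  d = 1082: d(1082) · 𝟙(1082/1082) = 4 · 1 = 4
Summing: (d * 𝟙)(1082) = 1 + 2 + 2 + 4 = 9.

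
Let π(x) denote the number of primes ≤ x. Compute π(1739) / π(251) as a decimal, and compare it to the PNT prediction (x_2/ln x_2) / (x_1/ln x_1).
π(1739)/π(251) = 270/54 ≈ 5.0000;  PNT prediction ≈ 5.1309.

π(251) = 54 and π(1739) = 270, so π(1739)/π(251) ≈ 5.0000. The PNT-predicted ratio is (1739/ln(1739)) / (251/ln(251)) ≈ 5.1309. The two agree to within a few percent, as expected.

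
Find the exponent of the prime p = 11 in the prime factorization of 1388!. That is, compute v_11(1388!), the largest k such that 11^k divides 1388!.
v_11(1388!) = 138

Legendre's formula: v_p(n!) = Σ_{k ≥ 1} ⌊n / p^k⌋. For p = 11, n = 1388, the terms are:
  ⌊1388/11^1⌋ = ⌊1388/11⌋ = 126
  ⌊1388/11^2⌋ = ⌊1388/121⌋ = 11
  ⌊1388/11^3⌋ = ⌊1388/1331⌋ = 1
(the next term ⌊1388/11^4⌋ = 0, terminating the sum). Summing: v_11(1388!) = 126 + 11 + 1 = 138.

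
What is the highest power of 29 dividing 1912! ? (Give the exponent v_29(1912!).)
v_29(1912!) = 67

Legendre's formula: v_p(n!) = Σ_{k ≥ 1} ⌊n / p^k⌋. For p = 29, n = 1912, the terms are:
  ⌊1912/29^1⌋ = ⌊1912/29⌋ = 65
  ⌊1912/29^2⌋ = ⌊1912/841⌋ = 2
(the next term ⌊1912/29^3⌋ = 0, terminating the sum). Summing: v_29(1912!) = 65 + 2 = 67.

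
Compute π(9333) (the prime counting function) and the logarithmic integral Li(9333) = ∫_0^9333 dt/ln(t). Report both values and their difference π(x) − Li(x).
π(9333) = 1154;  Li(9333) ≈ 1173.45;  π(x) − Li(x) ≈ -19.45.

Direct count of primes ≤ 9333 gives π(9333) = 1154. Numerical evaluation of the logarithmic integral gives Li(9333) ≈ 1173.45. The difference π(x) − Li(x) ≈ -19.45 is typically negative for small/moderate x (Li(x) overestimates), though Littlewood's theorem shows this sign changes infinitely often.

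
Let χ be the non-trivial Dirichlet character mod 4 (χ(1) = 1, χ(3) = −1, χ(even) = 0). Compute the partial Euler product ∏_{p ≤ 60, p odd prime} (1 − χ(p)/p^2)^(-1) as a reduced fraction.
∏ = 21166213940439075800336462671/23105733135420641771520000000

The odd primes p ≤ 60 are [3, 5, 7, 11, 13, 17, 19, 23, 29, 31, 37, 41, 43, 47, 53, 59]. For each, χ(p) = 1 if p ≡ 1 mod 4, χ(p) = −1 if p ≡ 3 mod 4. Taking (1 − χ(p)/p^2)^(-1) = p^2/(p^2 − χ(p)): (1 − (-1)/3^2)^(-1) · (1 − (1)/5^2)^(-1) · (1 − (-1)/7^2)^(-1) · (1 − (-1)/11^2)^(-1) · (1 − (1)/13^2)^(-1) · (1 − (1)/17^2)^(-1) · (1 − (-1)/19^2)^(-1) · (1 − (-1)/23^2)^(-1) · (1 − (1)/29^2)^(-1) · (1 − (-1)/31^2)^(-1) · (1 − (1)/37^2)^(-1) · (1 − (1)/41^2)^(-1) · (1 − (-1)/43^2)^(-1) · (1 − (-1)/47^2)^(-1) · (1 − (1)/53^2)^(-1) · (1 − (-1)/59^2)^(-1) = 21166213940439075800336462671/23105733135420641771520000000.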